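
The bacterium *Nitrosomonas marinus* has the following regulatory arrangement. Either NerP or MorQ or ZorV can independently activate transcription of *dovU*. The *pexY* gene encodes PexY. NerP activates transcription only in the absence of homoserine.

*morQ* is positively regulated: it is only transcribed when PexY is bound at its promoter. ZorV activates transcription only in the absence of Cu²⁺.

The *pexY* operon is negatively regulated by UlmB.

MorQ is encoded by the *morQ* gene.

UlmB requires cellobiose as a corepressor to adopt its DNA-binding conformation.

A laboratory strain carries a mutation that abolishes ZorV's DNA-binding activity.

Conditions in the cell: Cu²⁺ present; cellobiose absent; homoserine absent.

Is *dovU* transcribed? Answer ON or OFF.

ON

Homoserine is absent, so NerP is active.
Cellobiose is absent, so UlmB is inactive.
With no repressor bound, *pexY* is transcribed.
So PexY is produced and active.
No repressor is bound and PexY is active, so *morQ* is transcribed.
So MorQ is produced and active.
ZorV is non-functional in this strain, so it has no effect.
Activator NerP is present, so *dovU* is transcribed.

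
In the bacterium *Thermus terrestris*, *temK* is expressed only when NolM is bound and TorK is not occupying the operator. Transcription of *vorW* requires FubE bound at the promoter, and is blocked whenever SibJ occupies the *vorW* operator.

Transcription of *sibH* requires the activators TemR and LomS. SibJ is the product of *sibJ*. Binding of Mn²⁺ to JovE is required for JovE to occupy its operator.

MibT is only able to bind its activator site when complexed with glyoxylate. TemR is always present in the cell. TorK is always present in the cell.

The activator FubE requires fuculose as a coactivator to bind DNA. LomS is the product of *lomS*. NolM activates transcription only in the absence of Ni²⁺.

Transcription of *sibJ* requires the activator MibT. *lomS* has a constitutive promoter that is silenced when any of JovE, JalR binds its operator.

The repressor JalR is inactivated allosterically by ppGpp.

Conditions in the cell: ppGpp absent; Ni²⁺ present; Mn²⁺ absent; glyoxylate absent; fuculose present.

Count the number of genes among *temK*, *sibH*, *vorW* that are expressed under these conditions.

1

Ni²⁺ is present, so NolM is inactive.
TorK is produced constitutively and is active.
With repressor TorK bound, *temK* is not transcribed.
→ *temK* is OFF.
TemR is produced constitutively and is active.
Mn²⁺ is absent, so JovE is inactive.
ppGpp is absent, so JalR is active.
With repressor JalR bound, *lomS* is not transcribed.
So LomS is not produced.
Required activator LomS is absent, so *sibH* is not transcribed.
→ *sibH* is OFF.
Fuculose is present, so FubE is active.
Glyoxylate is absent, so MibT is inactive.
Required activator MibT is absent, so *sibJ* is not transcribed.
So SibJ is not produced.
No repressor is bound and FubE is active, so *vorW* is transcribed.
→ *vorW* is ON.
1 of the 3 genes is transcribed.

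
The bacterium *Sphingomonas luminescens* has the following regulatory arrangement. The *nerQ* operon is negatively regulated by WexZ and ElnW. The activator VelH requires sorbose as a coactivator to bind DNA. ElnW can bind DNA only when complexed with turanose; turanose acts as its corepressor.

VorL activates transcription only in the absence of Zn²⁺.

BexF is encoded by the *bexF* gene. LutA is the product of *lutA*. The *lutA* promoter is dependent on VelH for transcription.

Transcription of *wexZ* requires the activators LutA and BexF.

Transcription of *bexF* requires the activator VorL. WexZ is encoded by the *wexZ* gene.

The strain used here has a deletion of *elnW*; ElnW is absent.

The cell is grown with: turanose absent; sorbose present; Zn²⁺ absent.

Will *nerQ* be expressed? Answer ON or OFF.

Sorbose is present, so VelH is active.
No repressor is bound and VelH is active, so *lutA* is transcribed.
So LutA is produced and active.
Zn²⁺ is absent, so VorL is active.
No repressor is bound and VorL is active, so *bexF* is transcribed.
So BexF is produced and active.
No repressor is bound and LutA and BexF are active, so *wexZ* is transcribed.
So WexZ is produced and active.
ElnW is non-functional in this strain, so it has no effect.
With repressor WexZ bound, *nerQ* is not transcribed.

OFF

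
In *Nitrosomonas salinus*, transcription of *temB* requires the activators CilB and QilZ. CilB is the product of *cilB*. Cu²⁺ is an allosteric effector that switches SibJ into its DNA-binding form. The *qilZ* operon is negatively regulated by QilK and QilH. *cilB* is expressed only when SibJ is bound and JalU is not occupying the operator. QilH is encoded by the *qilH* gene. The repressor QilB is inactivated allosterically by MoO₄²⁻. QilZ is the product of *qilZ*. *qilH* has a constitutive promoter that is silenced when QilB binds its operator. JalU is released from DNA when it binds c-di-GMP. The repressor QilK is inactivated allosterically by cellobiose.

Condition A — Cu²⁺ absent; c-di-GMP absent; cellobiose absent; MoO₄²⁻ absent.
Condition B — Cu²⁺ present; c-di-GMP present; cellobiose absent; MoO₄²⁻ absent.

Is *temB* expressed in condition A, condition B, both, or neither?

Condition A:
Cu²⁺ is absent, so SibJ is inactive.
c-di-GMP is absent, so JalU is active.
With repressor JalU bound, *cilB* is not transcribed.
So CilB is not produced.
Cellobiose is absent, so QilK is active.
MoO₄²⁻ is absent, so QilB is active.
With repressor QilB bound, *qilH* is not transcribed.
So QilH is not produced.
With repressor QilK bound, *qilZ* is not transcribed.
So QilZ is not produced.
Required activator CilB is absent, so *temB* is not transcribed.
→ *temB* is OFF in A.
Condition B:
Cu²⁺ is present, so SibJ is active.
c-di-GMP is present, so JalU is inactive.
No repressor is bound and SibJ is active, so *cilB* is transcribed.
So CilB is produced and active.
Cellobiose is absent, so QilK is active.
MoO₄²⁻ is absent, so QilB is active.
With repressor QilB bound, *qilH* is not transcribed.
So QilH is not produced.
With repressor QilK bound, *qilZ* is not transcribed.
So QilZ is not produced.
Required activator QilZ is absent, so *temB* is not transcribed.
→ *temB* is OFF in B.

neither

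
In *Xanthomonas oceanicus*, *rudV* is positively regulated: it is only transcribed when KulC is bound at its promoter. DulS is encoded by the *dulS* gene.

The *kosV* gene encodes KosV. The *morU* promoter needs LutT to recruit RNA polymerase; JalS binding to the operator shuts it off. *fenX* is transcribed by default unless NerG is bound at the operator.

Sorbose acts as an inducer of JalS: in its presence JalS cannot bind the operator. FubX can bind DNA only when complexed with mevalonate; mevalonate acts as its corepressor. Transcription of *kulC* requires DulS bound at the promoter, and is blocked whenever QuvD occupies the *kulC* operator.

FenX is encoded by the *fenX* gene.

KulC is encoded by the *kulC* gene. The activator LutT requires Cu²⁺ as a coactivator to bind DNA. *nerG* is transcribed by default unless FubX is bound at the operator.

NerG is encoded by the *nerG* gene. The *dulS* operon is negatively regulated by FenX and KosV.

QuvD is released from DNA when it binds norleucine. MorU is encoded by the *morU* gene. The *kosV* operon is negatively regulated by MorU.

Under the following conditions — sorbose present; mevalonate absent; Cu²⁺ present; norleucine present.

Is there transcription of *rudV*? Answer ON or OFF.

Mevalonate is absent, so FubX is inactive.
With no repressor bound, *nerG* is transcribed.
So NerG is produced and active.
With repressor NerG bound, *fenX* is not transcribed.
So FenX is not produced.
Cu²⁺ is present, so LutT is active.
Sorbose is present, so JalS is inactive.
No repressor is bound and LutT is active, so *morU* is transcribed.
So MorU is produced and active.
With repressor MorU bound, *kosV* is not transcribed.
So KosV is not produced.
With no repressor bound, *dulS* is transcribed.
So DulS is produced and active.
Norleucine is present, so QuvD is inactive.
No repressor is bound and DulS is active, so *kulC* is transcribed.
So KulC is produced and active.
No repressor is bound and KulC is active, so *rudV* is transcribed.

ON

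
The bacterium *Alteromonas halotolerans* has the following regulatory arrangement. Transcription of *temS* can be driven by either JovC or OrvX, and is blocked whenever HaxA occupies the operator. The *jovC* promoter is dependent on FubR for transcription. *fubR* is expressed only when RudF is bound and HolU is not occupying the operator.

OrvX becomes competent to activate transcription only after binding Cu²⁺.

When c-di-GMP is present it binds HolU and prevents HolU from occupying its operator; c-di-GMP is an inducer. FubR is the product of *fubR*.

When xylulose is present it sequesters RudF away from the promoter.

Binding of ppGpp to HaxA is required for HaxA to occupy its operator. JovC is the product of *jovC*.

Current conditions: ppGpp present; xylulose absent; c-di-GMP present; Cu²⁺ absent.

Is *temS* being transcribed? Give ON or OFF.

OFF

ppGpp is present, so HaxA is active.
c-di-GMP is present, so HolU is inactive.
Xylulose is absent, so RudF is active.
No repressor is bound and RudF is active, so *fubR* is transcribed.
So FubR is produced and active.
No repressor is bound and FubR is active, so *jovC* is transcribed.
So JovC is produced and active.
Cu²⁺ is absent, so OrvX is inactive.
With repressor HaxA bound, *temS* is not transcribed.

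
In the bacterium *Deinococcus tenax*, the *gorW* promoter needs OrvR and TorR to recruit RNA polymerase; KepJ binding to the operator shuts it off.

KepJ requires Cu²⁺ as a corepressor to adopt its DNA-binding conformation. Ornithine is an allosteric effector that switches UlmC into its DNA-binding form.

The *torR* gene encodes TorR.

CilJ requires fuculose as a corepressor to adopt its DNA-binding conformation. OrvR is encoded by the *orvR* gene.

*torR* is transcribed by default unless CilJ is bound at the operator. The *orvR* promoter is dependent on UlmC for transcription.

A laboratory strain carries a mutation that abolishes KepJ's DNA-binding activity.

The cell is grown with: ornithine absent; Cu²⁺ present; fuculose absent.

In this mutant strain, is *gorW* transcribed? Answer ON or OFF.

KepJ is non-functional in this strain, so it has no effect.
Ornithine is absent, so UlmC is inactive.
Required activator UlmC is absent, so *orvR* is not transcribed.
So OrvR is not produced.
Fuculose is absent, so CilJ is inactive.
With no repressor bound, *torR* is transcribed.
So TorR is produced and active.
Required activator OrvR is absent, so *gorW* is not transcribed.

OFF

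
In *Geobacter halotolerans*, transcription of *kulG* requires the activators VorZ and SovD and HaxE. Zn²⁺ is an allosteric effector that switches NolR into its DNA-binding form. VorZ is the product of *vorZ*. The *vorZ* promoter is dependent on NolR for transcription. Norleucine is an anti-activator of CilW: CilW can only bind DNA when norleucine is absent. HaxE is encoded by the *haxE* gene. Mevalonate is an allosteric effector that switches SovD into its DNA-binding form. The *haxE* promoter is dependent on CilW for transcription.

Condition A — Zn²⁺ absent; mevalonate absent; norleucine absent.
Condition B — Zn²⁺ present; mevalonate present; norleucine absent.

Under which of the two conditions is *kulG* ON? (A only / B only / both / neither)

Condition A:
Zn²⁺ is absent, so NolR is inactive.
Required activator NolR is absent, so *vorZ* is not transcribed.
So VorZ is not produced.
Mevalonate is absent, so SovD is inactive.
Norleucine is absent, so CilW is active.
No repressor is bound and CilW is active, so *haxE* is transcribed.
So HaxE is produced and active.
Required activator VorZ is absent, so *kulG* is not transcribed.
→ *kulG* is OFF in A.
Condition B:
Zn²⁺ is present, so NolR is active.
No repressor is bound and NolR is active, so *vorZ* is transcribed.
So VorZ is produced and active.
Mevalonate is present, so SovD is active.
Norleucine is absent, so CilW is active.
No repressor is bound and CilW is active, so *haxE* is transcribed.
So HaxE is produced and active.
No repressor is bound and VorZ and SovD and HaxE are active, so *kulG* is transcribed.
→ *kulG* is ON in B.

B only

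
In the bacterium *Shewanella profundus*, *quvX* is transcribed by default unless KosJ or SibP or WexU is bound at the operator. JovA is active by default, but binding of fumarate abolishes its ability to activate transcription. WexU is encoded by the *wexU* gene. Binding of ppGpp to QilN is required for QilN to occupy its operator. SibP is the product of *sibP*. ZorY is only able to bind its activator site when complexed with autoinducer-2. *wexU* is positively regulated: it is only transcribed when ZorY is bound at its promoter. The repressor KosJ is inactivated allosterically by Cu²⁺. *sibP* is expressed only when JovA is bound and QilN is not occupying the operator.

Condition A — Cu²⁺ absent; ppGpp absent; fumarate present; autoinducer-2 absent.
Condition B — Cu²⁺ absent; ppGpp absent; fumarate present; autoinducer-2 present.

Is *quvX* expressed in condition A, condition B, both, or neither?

neither

Condition A:
Cu²⁺ is absent, so KosJ is active.
ppGpp is absent, so QilN is inactive.
Fumarate is present, so JovA is inactive.
Required activator JovA is absent, so *sibP* is not transcribed.
So SibP is not produced.
Autoinducer-2 is absent, so ZorY is inactive.
Required activator ZorY is absent, so *wexU* is not transcribed.
So WexU is not produced.
With repressor KosJ bound, *quvX* is not transcribed.
→ *quvX* is OFF in A.
Condition B:
Cu²⁺ is absent, so KosJ is active.
ppGpp is absent, so QilN is inactive.
Fumarate is present, so JovA is inactive.
Required activator JovA is absent, so *sibP* is not transcribed.
So SibP is not produced.
Autoinducer-2 is present, so ZorY is active.
No repressor is bound and ZorY is active, so *wexU* is transcribed.
So WexU is produced and active.
With repressor KosJ bound, *quvX* is not transcribed.
→ *quvX* is OFF in B.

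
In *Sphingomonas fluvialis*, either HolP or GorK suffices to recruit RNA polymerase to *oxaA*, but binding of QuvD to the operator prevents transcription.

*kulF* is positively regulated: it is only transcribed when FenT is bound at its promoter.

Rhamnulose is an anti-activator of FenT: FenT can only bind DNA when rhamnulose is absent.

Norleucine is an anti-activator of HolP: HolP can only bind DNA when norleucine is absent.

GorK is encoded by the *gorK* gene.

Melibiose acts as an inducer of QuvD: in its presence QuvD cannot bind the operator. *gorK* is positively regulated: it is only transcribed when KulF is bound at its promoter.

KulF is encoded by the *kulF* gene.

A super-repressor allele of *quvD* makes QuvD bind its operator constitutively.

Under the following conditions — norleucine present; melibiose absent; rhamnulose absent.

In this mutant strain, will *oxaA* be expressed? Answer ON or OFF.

Norleucine is present, so HolP is inactive.
QuvD is constitutively active in this strain.
Rhamnulose is absent, so FenT is active.
No repressor is bound and FenT is active, so *kulF* is transcribed.
So KulF is produced and active.
No repressor is bound and KulF is active, so *gorK* is transcribed.
So GorK is produced and active.
With repressor QuvD bound, *oxaA* is not transcribed.

OFF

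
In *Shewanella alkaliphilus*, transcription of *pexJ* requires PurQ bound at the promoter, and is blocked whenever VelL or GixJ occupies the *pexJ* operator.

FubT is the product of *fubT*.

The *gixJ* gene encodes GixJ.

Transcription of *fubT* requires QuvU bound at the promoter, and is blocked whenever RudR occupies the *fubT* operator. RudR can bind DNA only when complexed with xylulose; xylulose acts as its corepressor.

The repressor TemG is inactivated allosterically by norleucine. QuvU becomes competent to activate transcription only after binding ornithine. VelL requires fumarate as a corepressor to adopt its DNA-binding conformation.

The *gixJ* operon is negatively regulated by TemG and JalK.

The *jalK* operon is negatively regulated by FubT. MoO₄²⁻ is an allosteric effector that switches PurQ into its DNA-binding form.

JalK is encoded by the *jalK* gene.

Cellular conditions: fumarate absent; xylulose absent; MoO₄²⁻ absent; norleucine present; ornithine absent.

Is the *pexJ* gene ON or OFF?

OFF

Fumarate is absent, so VelL is inactive.
Norleucine is present, so TemG is inactive.
Xylulose is absent, so RudR is inactive.
Ornithine is absent, so QuvU is inactive.
Required activator QuvU is absent, so *fubT* is not transcribed.
So FubT is not produced.
With no repressor bound, *jalK* is transcribed.
So JalK is produced and active.
With repressor JalK bound, *gixJ* is not transcribed.
So GixJ is not produced.
MoO₄²⁻ is absent, so PurQ is inactive.
Required activator PurQ is absent, so *pexJ* is not transcribed.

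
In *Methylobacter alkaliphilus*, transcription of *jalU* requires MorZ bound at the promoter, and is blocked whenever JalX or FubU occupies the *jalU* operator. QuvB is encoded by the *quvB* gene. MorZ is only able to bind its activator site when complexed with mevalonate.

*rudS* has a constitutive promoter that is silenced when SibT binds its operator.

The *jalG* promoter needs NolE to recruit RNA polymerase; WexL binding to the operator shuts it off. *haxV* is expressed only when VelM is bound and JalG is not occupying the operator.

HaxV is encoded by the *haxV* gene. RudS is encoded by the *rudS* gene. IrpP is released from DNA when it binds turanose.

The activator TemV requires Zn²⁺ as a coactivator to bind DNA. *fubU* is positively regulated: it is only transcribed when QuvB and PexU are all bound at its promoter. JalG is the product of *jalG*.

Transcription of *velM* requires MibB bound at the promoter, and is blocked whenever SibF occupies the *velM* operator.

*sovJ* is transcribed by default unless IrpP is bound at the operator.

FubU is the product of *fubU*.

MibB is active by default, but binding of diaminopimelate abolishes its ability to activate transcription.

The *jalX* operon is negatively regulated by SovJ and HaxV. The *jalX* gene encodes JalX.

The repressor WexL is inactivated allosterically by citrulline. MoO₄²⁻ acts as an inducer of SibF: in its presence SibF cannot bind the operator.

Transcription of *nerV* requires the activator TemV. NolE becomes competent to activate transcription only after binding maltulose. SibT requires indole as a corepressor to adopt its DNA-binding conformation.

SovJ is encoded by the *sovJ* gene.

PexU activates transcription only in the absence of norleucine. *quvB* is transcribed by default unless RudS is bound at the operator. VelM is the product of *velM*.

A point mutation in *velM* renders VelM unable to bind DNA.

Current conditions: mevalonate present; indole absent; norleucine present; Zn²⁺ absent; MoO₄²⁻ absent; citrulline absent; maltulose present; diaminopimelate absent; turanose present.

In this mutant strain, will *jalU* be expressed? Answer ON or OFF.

Turanose is present, so IrpP is inactive.
With no repressor bound, *sovJ* is transcribed.
So SovJ is produced and active.
VelM is non-functional in this strain, so it has no effect.
Citrulline is absent, so WexL is active.
Maltulose is present, so NolE is active.
With repressor WexL bound, *jalG* is not transcribed.
So JalG is not produced.
Required activator VelM is absent, so *haxV* is not transcribed.
So HaxV is not produced.
With repressor SovJ bound, *jalX* is not transcribed.
So JalX is not produced.
Indole is absent, so SibT is inactive.
With no repressor bound, *rudS* is transcribed.
So RudS is produced and active.
With repressor RudS bound, *quvB* is not transcribed.
So QuvB is not produced.
Norleucine is present, so PexU is inactive.
Required activator QuvB is absent, so *fubU* is not transcribed.
So FubU is not produced.
Mevalonate is present, so MorZ is active.
No repressor is bound and MorZ is active, so *jalU* is transcribed.

ON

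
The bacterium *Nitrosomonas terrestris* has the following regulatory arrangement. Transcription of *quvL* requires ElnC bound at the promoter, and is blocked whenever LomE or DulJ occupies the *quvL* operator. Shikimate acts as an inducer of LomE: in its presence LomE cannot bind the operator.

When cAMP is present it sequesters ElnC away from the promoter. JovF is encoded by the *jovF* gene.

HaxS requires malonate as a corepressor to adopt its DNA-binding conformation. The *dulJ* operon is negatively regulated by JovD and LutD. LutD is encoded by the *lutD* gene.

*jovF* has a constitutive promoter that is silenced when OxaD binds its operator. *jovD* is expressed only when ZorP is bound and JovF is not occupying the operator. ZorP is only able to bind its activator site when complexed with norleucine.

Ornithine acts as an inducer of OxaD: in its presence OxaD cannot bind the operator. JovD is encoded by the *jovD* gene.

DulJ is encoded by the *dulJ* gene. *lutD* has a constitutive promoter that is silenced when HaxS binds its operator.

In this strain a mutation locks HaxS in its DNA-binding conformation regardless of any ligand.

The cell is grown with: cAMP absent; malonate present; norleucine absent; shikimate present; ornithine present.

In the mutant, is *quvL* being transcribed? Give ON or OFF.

cAMP is absent, so ElnC is active.
Shikimate is present, so LomE is inactive.
Norleucine is absent, so ZorP is inactive.
Ornithine is present, so OxaD is inactive.
With no repressor bound, *jovF* is transcribed.
So JovF is produced and active.
With repressor JovF bound, *jovD* is not transcribed.
So JovD is not produced.
HaxS is constitutively active in this strain.
With repressor HaxS bound, *lutD* is not transcribed.
So LutD is not produced.
With no repressor bound, *dulJ* is transcribed.
So DulJ is produced and active.
With repressor DulJ bound, *quvL* is not transcribed.

OFF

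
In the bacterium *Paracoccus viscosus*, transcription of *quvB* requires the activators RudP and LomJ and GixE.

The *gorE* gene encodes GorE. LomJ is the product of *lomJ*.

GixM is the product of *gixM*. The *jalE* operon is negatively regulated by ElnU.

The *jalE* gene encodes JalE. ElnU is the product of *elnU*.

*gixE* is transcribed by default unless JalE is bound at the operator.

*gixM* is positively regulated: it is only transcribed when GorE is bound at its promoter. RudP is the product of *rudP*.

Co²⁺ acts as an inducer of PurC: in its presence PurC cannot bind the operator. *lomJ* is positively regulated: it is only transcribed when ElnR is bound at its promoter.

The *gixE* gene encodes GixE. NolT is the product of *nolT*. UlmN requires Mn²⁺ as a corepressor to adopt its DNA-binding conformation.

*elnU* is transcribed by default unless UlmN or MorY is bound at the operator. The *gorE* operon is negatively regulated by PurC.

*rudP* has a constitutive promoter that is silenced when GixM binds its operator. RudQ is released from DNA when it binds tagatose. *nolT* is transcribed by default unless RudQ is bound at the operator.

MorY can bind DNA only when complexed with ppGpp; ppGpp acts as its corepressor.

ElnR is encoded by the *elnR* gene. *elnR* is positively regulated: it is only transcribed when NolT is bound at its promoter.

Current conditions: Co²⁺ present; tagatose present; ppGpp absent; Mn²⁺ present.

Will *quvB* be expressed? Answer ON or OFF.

OFF

Co²⁺ is present, so PurC is inactive.
With no repressor bound, *gorE* is transcribed.
So GorE is produced and active.
No repressor is bound and GorE is active, so *gixM* is transcribed.
So GixM is produced and active.
With repressor GixM bound, *rudP* is not transcribed.
So RudP is not produced.
Tagatose is present, so RudQ is inactive.
With no repressor bound, *nolT* is transcribed.
So NolT is produced and active.
No repressor is bound and NolT is active, so *elnR* is transcribed.
So ElnR is produced and active.
No repressor is bound and ElnR is active, so *lomJ* is transcribed.
So LomJ is produced and active.
Mn²⁺ is present, so UlmN is active.
ppGpp is absent, so MorY is inactive.
With repressor UlmN bound, *elnU* is not transcribed.
So ElnU is not produced.
With no repressor bound, *jalE* is transcribed.
So JalE is produced and active.
With repressor JalE bound, *gixE* is not transcribed.
So GixE is not produced.
Required activator RudP is absent, so *quvB* is not transcribed.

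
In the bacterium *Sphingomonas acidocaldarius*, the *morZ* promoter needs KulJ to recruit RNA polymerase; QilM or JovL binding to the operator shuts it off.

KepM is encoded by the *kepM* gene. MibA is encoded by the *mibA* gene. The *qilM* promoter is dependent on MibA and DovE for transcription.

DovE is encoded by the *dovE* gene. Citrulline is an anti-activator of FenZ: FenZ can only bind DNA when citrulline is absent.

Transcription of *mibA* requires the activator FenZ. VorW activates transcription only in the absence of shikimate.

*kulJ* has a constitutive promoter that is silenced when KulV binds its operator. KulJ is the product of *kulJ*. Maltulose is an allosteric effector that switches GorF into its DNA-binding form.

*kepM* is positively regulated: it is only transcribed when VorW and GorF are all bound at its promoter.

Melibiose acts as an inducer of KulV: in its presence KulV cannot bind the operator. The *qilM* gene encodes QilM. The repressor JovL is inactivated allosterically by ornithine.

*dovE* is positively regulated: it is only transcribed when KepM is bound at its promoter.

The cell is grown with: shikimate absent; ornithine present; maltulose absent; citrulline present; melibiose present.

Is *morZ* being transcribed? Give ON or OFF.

ON

Citrulline is present, so FenZ is inactive.
Required activator FenZ is absent, so *mibA* is not transcribed.
So MibA is not produced.
Shikimate is absent, so VorW is active.
Maltulose is absent, so GorF is inactive.
Required activator GorF is absent, so *kepM* is not transcribed.
So KepM is not produced.
Required activator KepM is absent, so *dovE* is not transcribed.
So DovE is not produced.
Required activator MibA is absent, so *qilM* is not transcribed.
So QilM is not produced.
Melibiose is present, so KulV is inactive.
With no repressor bound, *kulJ* is transcribed.
So KulJ is produced and active.
Ornithine is present, so JovL is inactive.
No repressor is bound and KulJ is active, so *morZ* is transcribed.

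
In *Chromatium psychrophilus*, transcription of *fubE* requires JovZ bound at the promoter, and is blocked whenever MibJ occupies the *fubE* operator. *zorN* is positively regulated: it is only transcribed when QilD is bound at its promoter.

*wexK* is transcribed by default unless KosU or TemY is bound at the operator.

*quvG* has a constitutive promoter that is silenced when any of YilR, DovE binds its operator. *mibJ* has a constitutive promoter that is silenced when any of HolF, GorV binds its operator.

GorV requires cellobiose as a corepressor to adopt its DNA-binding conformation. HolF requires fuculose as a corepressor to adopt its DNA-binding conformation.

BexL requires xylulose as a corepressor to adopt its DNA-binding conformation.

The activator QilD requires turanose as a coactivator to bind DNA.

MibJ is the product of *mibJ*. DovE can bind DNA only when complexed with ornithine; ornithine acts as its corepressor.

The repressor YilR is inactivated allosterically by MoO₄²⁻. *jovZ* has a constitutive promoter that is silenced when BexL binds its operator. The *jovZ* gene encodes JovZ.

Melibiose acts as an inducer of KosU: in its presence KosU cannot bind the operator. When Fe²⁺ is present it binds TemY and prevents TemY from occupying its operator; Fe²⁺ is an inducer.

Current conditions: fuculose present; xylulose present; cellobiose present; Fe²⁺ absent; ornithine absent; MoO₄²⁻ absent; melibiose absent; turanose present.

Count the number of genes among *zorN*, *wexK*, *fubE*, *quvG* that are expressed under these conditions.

1

Turanose is present, so QilD is active.
No repressor is bound and QilD is active, so *zorN* is transcribed.
→ *zorN* is ON.
Melibiose is absent, so KosU is active.
Fe²⁺ is absent, so TemY is active.
With repressor KosU bound, *wexK* is not transcribed.
→ *wexK* is OFF.
Fuculose is present, so HolF is active.
Cellobiose is present, so GorV is active.
With repressor HolF bound, *mibJ* is not transcribed.
So MibJ is not produced.
Xylulose is present, so BexL is active.
With repressor BexL bound, *jovZ* is not transcribed.
So JovZ is not produced.
Required activator JovZ is absent, so *fubE* is not transcribed.
→ *fubE* is OFF.
MoO₄²⁻ is absent, so YilR is active.
Ornithine is absent, so DovE is inactive.
With repressor YilR bound, *quvG* is not transcribed.
→ *quvG* is OFF.
1 of the 4 genes is transcribed.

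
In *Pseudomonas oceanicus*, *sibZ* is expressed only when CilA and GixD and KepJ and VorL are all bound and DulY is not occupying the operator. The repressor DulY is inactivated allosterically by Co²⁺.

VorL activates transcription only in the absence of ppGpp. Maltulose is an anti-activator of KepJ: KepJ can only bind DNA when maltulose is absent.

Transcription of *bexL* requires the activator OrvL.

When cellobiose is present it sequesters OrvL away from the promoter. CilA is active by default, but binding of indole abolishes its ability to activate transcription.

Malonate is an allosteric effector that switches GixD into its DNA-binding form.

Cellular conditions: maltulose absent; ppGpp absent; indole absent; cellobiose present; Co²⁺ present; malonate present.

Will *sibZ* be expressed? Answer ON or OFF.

ON

Indole is absent, so CilA is active.
Malonate is present, so GixD is active.
Co²⁺ is present, so DulY is inactive.
Maltulose is absent, so KepJ is active.
ppGpp is absent, so VorL is active.
No repressor is bound and CilA and GixD and KepJ and VorL are active, so *sibZ* is transcribed.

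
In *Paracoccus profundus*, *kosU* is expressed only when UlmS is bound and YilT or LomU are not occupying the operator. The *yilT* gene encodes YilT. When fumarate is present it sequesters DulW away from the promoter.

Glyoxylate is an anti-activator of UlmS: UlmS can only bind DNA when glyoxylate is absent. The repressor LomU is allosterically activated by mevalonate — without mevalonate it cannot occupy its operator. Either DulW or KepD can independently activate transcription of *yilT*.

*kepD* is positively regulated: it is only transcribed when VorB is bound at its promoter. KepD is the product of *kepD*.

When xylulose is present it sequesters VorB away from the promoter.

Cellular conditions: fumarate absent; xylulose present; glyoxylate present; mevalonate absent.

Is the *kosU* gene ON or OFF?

Fumarate is absent, so DulW is active.
Xylulose is present, so VorB is inactive.
Required activator VorB is absent, so *kepD* is not transcribed.
So KepD is not produced.
Activator DulW is present, so *yilT* is transcribed.
So YilT is produced and active.
Mevalonate is absent, so LomU is inactive.
Glyoxylate is present, so UlmS is inactive.
With repressor YilT bound, *kosU* is not transcribed.

OFF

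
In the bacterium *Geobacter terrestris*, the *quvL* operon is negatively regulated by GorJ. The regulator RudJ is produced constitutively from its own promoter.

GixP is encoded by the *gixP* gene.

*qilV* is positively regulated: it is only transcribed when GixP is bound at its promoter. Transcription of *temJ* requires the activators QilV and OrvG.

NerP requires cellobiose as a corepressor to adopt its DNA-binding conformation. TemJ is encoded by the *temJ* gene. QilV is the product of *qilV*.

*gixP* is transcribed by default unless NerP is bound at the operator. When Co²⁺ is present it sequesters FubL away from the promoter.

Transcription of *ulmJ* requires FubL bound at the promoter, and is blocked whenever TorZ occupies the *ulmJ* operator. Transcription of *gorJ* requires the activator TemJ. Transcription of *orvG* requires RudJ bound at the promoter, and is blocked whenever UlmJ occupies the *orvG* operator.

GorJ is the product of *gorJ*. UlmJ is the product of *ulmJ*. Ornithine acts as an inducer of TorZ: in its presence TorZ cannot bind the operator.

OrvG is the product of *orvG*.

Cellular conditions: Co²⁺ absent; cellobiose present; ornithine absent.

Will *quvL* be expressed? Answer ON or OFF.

ON

Cellobiose is present, so NerP is active.
With repressor NerP bound, *gixP* is not transcribed.
So GixP is not produced.
Required activator GixP is absent, so *qilV* is not transcribed.
So QilV is not produced.
Ornithine is absent, so TorZ is active.
Co²⁺ is absent, so FubL is active.
With repressor TorZ bound, *ulmJ* is not transcribed.
So UlmJ is not produced.
RudJ is produced constitutively and is active.
No repressor is bound and RudJ is active, so *orvG* is transcribed.
So OrvG is produced and active.
Required activator QilV is absent, so *temJ* is not transcribed.
So TemJ is not produced.
Required activator TemJ is absent, so *gorJ* is not transcribed.
So GorJ is not produced.
With no repressor bound, *quvL* is transcribed.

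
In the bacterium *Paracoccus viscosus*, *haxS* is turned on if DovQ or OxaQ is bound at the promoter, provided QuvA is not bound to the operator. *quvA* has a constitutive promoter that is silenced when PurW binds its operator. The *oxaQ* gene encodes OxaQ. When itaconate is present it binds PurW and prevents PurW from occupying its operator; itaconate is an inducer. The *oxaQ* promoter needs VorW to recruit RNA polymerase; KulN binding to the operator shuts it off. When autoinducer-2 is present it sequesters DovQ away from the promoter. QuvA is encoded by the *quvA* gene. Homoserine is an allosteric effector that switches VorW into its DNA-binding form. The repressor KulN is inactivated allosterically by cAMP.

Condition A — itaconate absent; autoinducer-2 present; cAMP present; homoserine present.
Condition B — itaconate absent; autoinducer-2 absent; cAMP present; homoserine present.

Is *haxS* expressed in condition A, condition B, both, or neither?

Condition A:
Itaconate is absent, so PurW is active.
With repressor PurW bound, *quvA* is not transcribed.
So QuvA is not produced.
Autoinducer-2 is present, so DovQ is inactive.
cAMP is present, so KulN is inactive.
Homoserine is present, so VorW is active.
No repressor is bound and VorW is active, so *oxaQ* is transcribed.
So OxaQ is produced and active.
Activator OxaQ is present, so *haxS* is transcribed.
→ *haxS* is ON in A.
Condition B:
Itaconate is absent, so PurW is active.
With repressor PurW bound, *quvA* is not transcribed.
So QuvA is not produced.
Autoinducer-2 is absent, so DovQ is active.
cAMP is present, so KulN is inactive.
Homoserine is present, so VorW is active.
No repressor is bound and VorW is active, so *oxaQ* is transcribed.
So OxaQ is produced and active.
Activator DovQ is present, so *haxS* is transcribed.
→ *haxS* is ON in B.

both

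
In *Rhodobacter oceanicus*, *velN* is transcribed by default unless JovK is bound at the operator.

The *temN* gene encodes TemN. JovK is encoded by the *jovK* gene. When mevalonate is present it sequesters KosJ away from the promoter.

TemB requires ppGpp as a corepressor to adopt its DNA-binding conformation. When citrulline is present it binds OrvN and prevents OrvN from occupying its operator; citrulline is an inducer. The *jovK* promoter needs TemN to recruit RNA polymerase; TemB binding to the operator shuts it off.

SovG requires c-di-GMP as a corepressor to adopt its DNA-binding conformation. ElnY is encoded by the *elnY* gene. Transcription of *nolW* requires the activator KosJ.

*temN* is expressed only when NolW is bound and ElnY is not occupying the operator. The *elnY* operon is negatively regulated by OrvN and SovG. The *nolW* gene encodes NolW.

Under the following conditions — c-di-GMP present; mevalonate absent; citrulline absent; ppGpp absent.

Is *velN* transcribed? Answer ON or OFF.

Mevalonate is absent, so KosJ is active.
No repressor is bound and KosJ is active, so *nolW* is transcribed.
So NolW is produced and active.
Citrulline is absent, so OrvN is active.
c-di-GMP is present, so SovG is active.
With repressor OrvN bound, *elnY* is not transcribed.
So ElnY is not produced.
No repressor is bound and NolW is active, so *temN* is transcribed.
So TemN is produced and active.
ppGpp is absent, so TemB is inactive.
No repressor is bound and TemN is active, so *jovK* is transcribed.
So JovK is produced and active.
With repressor JovK bound, *velN* is not transcribed.

OFF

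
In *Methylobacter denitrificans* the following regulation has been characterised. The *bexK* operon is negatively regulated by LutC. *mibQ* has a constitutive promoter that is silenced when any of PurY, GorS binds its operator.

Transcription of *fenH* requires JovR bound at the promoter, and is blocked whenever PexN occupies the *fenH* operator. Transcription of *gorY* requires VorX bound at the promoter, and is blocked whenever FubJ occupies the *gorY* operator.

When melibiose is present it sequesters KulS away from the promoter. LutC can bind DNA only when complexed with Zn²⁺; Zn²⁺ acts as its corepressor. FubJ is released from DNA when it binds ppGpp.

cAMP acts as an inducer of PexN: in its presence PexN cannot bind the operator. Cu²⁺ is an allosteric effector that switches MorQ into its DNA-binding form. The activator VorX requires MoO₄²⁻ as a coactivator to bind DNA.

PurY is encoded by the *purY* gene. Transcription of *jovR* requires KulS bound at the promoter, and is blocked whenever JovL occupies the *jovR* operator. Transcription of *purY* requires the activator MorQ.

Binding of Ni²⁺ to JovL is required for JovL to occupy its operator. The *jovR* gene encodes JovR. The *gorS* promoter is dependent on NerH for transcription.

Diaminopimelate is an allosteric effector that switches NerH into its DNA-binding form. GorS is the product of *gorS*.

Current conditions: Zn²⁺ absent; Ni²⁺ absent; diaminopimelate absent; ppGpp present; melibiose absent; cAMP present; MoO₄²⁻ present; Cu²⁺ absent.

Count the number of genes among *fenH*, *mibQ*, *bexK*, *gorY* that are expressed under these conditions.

cAMP is present, so PexN is inactive.
Ni²⁺ is absent, so JovL is inactive.
Melibiose is absent, so KulS is active.
No repressor is bound and KulS is active, so *jovR* is transcribed.
So JovR is produced and active.
No repressor is bound and JovR is active, so *fenH* is transcribed.
→ *fenH* is ON.
Cu²⁺ is absent, so MorQ is inactive.
Required activator MorQ is absent, so *purY* is not transcribed.
So PurY is not produced.
Diaminopimelate is absent, so NerH is inactive.
Required activator NerH is absent, so *gorS* is not transcribed.
So GorS is not produced.
With no repressor bound, *mibQ* is transcribed.
→ *mibQ* is ON.
Zn²⁺ is absent, so LutC is inactive.
With no repressor bound, *bexK* is transcribed.
→ *bexK* is ON.
ppGpp is present, so FubJ is inactive.
MoO₄²⁻ is present, so VorX is active.
No repressor is bound and VorX is active, so *gorY* is transcribed.
→ *gorY* is ON.
4 of the 4 genes are transcribed.

4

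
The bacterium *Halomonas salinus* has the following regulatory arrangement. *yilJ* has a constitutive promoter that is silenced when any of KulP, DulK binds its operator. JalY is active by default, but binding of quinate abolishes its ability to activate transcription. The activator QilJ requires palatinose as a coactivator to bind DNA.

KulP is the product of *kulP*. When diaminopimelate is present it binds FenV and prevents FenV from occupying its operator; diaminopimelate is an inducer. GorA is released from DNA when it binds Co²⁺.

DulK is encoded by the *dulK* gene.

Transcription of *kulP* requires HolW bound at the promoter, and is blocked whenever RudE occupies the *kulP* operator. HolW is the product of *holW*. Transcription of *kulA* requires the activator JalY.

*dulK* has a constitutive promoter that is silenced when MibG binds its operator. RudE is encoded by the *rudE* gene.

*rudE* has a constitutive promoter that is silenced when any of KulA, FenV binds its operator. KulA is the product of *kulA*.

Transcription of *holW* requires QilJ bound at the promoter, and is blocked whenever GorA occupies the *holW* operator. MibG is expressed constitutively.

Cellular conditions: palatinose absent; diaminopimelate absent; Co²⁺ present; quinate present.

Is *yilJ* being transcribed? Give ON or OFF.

Palatinose is absent, so QilJ is inactive.
Co²⁺ is present, so GorA is inactive.
Required activator QilJ is absent, so *holW* is not transcribed.
So HolW is not produced.
Quinate is present, so JalY is inactive.
Required activator JalY is absent, so *kulA* is not transcribed.
So KulA is not produced.
Diaminopimelate is absent, so FenV is active.
With repressor FenV bound, *rudE* is not transcribed.
So RudE is not produced.
Required activator HolW is absent, so *kulP* is not transcribed.
So KulP is not produced.
MibG is produced constitutively and is active.
With repressor MibG bound, *dulK* is not transcribed.
So DulK is not produced.
With no repressor bound, *yilJ* is transcribed.

ON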